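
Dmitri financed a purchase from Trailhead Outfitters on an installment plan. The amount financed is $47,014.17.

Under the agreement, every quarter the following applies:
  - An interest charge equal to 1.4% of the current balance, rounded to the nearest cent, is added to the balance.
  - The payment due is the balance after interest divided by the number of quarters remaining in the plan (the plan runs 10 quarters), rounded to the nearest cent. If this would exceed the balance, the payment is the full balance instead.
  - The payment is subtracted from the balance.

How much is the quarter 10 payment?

Quarter 1: $47,014.17 +$658.20 interest = $47,672.37; pay $4,767.24 → $42,905.13
Quarter 2: $42,905.13 +$600.67 interest = $43,505.80; pay $4,833.98 → $38,671.82
Quarter 3: $38,671.82 +$541.41 interest = $39,213.23; pay $4,901.65 → $34,311.58
Quarter 4: $34,311.58 +$480.36 interest = $34,791.94; pay $4,970.28 → $29,821.66
Quarter 5: $29,821.66 +$417.50 interest = $30,239.16; pay $5,039.86 → $25,199.30
Quarter 6: $25,199.30 +$352.79 interest = $25,552.09; pay $5,110.42 → $20,441.67
Quarter 7: $20,441.67 +$286.18 interest = $20,727.85; pay $5,181.96 → $15,545.89
Quarter 8: $15,545.89 +$217.64 interest = $15,763.53; pay $5,254.51 → $10,509.02
Quarter 9: $10,509.02 +$147.13 interest = $10,656.15; pay $5,328.08 → $5,328.07
Quarter 10: $5,328.07 +$74.59 interest = $5,402.66; pay $5,402.66 → $0.00

$5,402.66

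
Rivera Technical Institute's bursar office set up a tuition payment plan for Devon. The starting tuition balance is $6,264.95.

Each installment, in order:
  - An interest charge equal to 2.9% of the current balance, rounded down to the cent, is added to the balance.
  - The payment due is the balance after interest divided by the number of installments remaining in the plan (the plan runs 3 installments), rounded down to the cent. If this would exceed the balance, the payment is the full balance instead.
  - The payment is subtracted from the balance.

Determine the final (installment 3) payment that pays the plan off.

$2,275.32

Installment 1: $6,264.95 +$181.68 interest = $6,446.63; pay $2,148.87 → $4,297.76
Installment 2: $4,297.76 +$124.63 interest = $4,422.39; pay $2,211.19 → $2,211.20
Installment 3: $2,211.20 +$64.12 interest = $2,275.32; pay $2,275.32 → $0.00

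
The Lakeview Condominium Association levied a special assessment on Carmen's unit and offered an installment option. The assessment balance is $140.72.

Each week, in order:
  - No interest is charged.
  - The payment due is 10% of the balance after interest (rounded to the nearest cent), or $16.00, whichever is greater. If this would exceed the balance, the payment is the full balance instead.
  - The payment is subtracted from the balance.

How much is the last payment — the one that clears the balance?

# | Opening | Payment | End bal
1 | $140.72 | $16.00 | $124.72
2 | $124.72 | $16.00 | $108.72
3 | $108.72 | $16.00 | $92.72
4 | $92.72 | $16.00 | $76.72
5 | $76.72 | $16.00 | $60.72
6 | $60.72 | $16.00 | $44.72
7 | $44.72 | $16.00 | $28.72
8 | $28.72 | $16.00 | $12.72
9 | $12.72 | $12.72 | $0.00

$12.72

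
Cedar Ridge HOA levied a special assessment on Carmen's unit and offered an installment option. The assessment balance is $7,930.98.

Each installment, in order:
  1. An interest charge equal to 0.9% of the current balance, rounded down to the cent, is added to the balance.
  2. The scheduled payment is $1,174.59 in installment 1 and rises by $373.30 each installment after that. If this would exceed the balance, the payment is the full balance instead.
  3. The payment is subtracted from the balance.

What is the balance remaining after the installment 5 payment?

# | Opening | Interest | Payment | End bal
1 | $7,930.98 | $71.37 | $1,174.59 | $6,827.76
2 | $6,827.76 | $61.44 | $1,547.89 | $5,341.31
3 | $5,341.31 | $48.07 | $1,921.19 | $3,468.19
4 | $3,468.19 | $31.21 | $2,294.49 | $1,204.91
5 | $1,204.91 | $10.84 | $1,215.75 | $0.00

$0.00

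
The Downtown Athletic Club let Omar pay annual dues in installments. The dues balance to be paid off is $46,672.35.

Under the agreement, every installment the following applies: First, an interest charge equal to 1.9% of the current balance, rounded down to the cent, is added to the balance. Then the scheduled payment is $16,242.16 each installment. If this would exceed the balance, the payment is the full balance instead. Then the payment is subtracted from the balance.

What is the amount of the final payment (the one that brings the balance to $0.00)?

# | Opening | Interest | Payment | End bal
1 | $46,672.35 | $886.77 | $16,242.16 | $31,316.96
2 | $31,316.96 | $595.02 | $16,242.16 | $15,669.82
3 | $15,669.82 | $297.72 | $15,967.54 | $0.00

$15,967.54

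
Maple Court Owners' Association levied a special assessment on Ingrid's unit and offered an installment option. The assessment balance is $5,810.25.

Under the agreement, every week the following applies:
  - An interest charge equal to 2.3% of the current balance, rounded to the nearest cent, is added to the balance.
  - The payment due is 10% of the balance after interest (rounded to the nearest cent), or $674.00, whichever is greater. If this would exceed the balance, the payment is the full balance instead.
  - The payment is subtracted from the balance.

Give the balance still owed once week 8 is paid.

$1,122.87

Week 1: opening $5,810.25; interest $133.64 → $5,943.89; payment $674.00; balance $5,269.89
Week 2: opening $5,269.89; interest $121.21 → $5,391.10; payment $674.00; balance $4,717.10
Week 3: opening $4,717.10; interest $108.49 → $4,825.59; payment $674.00; balance $4,151.59
Week 4: opening $4,151.59; interest $95.49 → $4,247.08; payment $674.00; balance $3,573.08
Week 5: opening $3,573.08; interest $82.18 → $3,655.26; payment $674.00; balance $2,981.26
Week 6: opening $2,981.26; interest $68.57 → $3,049.83; payment $674.00; balance $2,375.83
Week 7: opening $2,375.83; interest $54.64 → $2,430.47; payment $674.00; balance $1,756.47
Week 8: opening $1,756.47; interest $40.40 → $1,796.87; payment $674.00; balance $1,122.87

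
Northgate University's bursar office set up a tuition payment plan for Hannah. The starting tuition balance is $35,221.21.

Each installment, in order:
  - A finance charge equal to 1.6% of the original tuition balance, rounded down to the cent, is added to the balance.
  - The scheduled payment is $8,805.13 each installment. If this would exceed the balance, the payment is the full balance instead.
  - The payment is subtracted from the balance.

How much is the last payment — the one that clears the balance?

# | Opening | Interest | Payment | End bal
1 | $35,221.21 | $563.53 | $8,805.13 | $26,979.61
2 | $26,979.61 | $563.53 | $8,805.13 | $18,738.01
3 | $18,738.01 | $563.53 | $8,805.13 | $10,496.41
4 | $10,496.41 | $563.53 | $8,805.13 | $2,254.81
5 | $2,254.81 | $563.53 | $2,818.34 | $0.00

$2,818.34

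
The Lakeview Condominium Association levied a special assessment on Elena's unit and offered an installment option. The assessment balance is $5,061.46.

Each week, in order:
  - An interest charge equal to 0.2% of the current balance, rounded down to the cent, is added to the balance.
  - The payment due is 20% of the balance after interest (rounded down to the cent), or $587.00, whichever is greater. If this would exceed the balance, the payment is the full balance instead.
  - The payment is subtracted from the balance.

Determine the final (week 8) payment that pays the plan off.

Week 1: opening $5,061.46; interest $10.12 → $5,071.58; payment $1,014.31; balance $4,057.27
Week 2: opening $4,057.27; interest $8.11 → $4,065.38; payment $813.07; balance $3,252.31
Week 3: opening $3,252.31; interest $6.50 → $3,258.81; payment $651.76; balance $2,607.05
Week 4: opening $2,607.05; interest $5.21 → $2,612.26; payment $587.00; balance $2,025.26
Week 5: opening $2,025.26; interest $4.05 → $2,029.31; payment $587.00; balance $1,442.31
Week 6: opening $1,442.31; interest $2.88 → $1,445.19; payment $587.00; balance $858.19
Week 7: opening $858.19; interest $1.71 → $859.90; payment $587.00; balance $272.90
Week 8: opening $272.90; interest $0.54 → $273.44; payment $273.44; balance $0.00

$273.44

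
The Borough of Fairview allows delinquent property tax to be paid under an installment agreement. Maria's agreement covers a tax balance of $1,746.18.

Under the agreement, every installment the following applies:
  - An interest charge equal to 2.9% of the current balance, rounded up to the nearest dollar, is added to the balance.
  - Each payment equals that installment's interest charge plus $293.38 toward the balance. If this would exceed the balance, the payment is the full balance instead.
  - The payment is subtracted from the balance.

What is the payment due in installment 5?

$310.38

Installment 1: $1,746.18 +$51.00 interest = $1,797.18; pay $344.38 → $1,452.80
Installment 2: $1,452.80 +$43.00 interest = $1,495.80; pay $336.38 → $1,159.42
Installment 3: $1,159.42 +$34.00 interest = $1,193.42; pay $327.38 → $866.04
Installment 4: $866.04 +$26.00 interest = $892.04; pay $319.38 → $572.66
Installment 5: $572.66 +$17.00 interest = $589.66; pay $310.38 → $279.28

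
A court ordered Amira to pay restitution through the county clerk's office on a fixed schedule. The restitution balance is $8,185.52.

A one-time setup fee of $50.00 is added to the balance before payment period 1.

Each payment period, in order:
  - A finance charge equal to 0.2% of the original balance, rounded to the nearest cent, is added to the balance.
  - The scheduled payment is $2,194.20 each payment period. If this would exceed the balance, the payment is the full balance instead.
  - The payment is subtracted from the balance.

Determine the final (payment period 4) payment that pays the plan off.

Payment period 1: $8,235.52 +$16.37 interest = $8,251.89; pay $2,194.20 → $6,057.69
Payment period 2: $6,057.69 +$16.37 interest = $6,074.06; pay $2,194.20 → $3,879.86
Payment period 3: $3,879.86 +$16.37 interest = $3,896.23; pay $2,194.20 → $1,702.03
Payment period 4: $1,702.03 +$16.37 interest = $1,718.40; pay $1,718.40 → $0.00

$1,718.40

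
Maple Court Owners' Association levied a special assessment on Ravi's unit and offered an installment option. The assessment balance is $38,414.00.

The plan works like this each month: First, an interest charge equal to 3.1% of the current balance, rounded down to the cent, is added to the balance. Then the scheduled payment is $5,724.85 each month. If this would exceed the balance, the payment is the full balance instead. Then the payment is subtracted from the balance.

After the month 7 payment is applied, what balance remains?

$3,566.88

Month 1: opening $38,414.00; interest $1,190.83 → $39,604.83; payment $5,724.85; balance $33,879.98
Month 2: opening $33,879.98; interest $1,050.27 → $34,930.25; payment $5,724.85; balance $29,205.40
Month 3: opening $29,205.40; interest $905.36 → $30,110.76; payment $5,724.85; balance $24,385.91
Month 4: opening $24,385.91; interest $755.96 → $25,141.87; payment $5,724.85; balance $19,417.02
Month 5: opening $19,417.02; interest $601.92 → $20,018.94; payment $5,724.85; balance $14,294.09
Month 6: opening $14,294.09; interest $443.11 → $14,737.20; payment $5,724.85; balance $9,012.35
Month 7: opening $9,012.35; interest $279.38 → $9,291.73; payment $5,724.85; balance $3,566.88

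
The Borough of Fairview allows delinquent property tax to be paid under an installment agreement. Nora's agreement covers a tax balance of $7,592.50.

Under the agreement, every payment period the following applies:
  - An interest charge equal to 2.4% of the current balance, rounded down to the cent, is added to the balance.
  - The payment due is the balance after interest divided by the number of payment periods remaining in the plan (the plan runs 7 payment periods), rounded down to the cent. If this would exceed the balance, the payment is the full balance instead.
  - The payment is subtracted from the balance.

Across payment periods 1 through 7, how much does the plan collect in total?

Payment period 1: $7,592.50 +$182.22 interest = $7,774.72; pay $1,110.67 → $6,664.05
Payment period 2: $6,664.05 +$159.93 interest = $6,823.98; pay $1,137.33 → $5,686.65
Payment period 3: $5,686.65 +$136.47 interest = $5,823.12; pay $1,164.62 → $4,658.50
Payment period 4: $4,658.50 +$111.80 interest = $4,770.30; pay $1,192.57 → $3,577.73
Payment period 5: $3,577.73 +$85.86 interest = $3,663.59; pay $1,221.19 → $2,442.40
Payment period 6: $2,442.40 +$58.61 interest = $2,501.01; pay $1,250.50 → $1,250.51
Payment period 7: $1,250.51 +$30.01 interest = $1,280.52; pay $1,280.52 → $0.00
Total paid: $8,357.40

$8,357.40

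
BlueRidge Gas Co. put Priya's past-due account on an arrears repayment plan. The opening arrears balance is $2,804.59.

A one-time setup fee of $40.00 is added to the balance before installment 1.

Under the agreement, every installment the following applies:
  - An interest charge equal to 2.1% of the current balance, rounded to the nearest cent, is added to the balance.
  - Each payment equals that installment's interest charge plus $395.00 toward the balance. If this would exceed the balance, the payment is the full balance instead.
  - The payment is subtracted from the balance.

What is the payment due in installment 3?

Installment 1: opening $2,844.59; interest $59.74 → $2,904.33; payment $454.74; balance $2,449.59
Installment 2: opening $2,449.59; interest $51.44 → $2,501.03; payment $446.44; balance $2,054.59
Installment 3: opening $2,054.59; interest $43.15 → $2,097.74; payment $438.15; balance $1,659.59

$438.15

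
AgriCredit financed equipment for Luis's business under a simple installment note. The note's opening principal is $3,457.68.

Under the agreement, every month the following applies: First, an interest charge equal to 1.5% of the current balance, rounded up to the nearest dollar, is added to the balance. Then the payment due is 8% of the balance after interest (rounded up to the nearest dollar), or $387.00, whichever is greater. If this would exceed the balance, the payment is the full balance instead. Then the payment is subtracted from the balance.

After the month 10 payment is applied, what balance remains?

Month 1: $3,457.68 +$52.00 interest = $3,509.68; pay $387.00 → $3,122.68
Month 2: $3,122.68 +$47.00 interest = $3,169.68; pay $387.00 → $2,782.68
Month 3: $2,782.68 +$42.00 interest = $2,824.68; pay $387.00 → $2,437.68
Month 4: $2,437.68 +$37.00 interest = $2,474.68; pay $387.00 → $2,087.68
Month 5: $2,087.68 +$32.00 interest = $2,119.68; pay $387.00 → $1,732.68
Month 6: $1,732.68 +$26.00 interest = $1,758.68; pay $387.00 → $1,371.68
Month 7: $1,371.68 +$21.00 interest = $1,392.68; pay $387.00 → $1,005.68
Month 8: $1,005.68 +$16.00 interest = $1,021.68; pay $387.00 → $634.68
Month 9: $634.68 +$10.00 interest = $644.68; pay $387.00 → $257.68
Month 10: $257.68 +$4.00 interest = $261.68; pay $261.68 → $0.00

$0.00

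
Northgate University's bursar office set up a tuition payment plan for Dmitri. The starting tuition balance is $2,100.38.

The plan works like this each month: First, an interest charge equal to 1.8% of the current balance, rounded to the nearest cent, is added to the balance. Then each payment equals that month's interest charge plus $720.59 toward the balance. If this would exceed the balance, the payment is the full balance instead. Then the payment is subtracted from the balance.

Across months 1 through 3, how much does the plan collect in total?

$2,174.90

Month 1: opening $2,100.38; interest $37.81 → $2,138.19; payment $758.40; balance $1,379.79
Month 2: opening $1,379.79; interest $24.84 → $1,404.63; payment $745.43; balance $659.20
Month 3: opening $659.20; interest $11.87 → $671.07; payment $671.07; balance $0.00
Total paid: $2,174.90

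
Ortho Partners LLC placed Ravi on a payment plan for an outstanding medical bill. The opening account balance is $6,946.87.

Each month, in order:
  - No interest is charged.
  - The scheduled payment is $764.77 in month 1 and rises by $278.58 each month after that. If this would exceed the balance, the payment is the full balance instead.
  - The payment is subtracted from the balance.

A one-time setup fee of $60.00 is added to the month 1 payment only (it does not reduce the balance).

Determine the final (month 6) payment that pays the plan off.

# | Opening | Payment | Fee | End bal
1 | $6,946.87 | $764.77 | $60.00 | $6,182.10
2 | $6,182.10 | $1,043.35 | — | $5,138.75
3 | $5,138.75 | $1,321.93 | — | $3,816.82
4 | $3,816.82 | $1,600.51 | — | $2,216.31
5 | $2,216.31 | $1,879.09 | — | $337.22
6 | $337.22 | $337.22 | — | $0.00

$337.22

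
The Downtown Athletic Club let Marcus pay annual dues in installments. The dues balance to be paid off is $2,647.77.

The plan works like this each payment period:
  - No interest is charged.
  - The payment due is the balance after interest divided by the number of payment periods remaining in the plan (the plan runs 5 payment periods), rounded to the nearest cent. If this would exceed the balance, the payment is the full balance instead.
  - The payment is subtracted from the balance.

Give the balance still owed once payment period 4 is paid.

$529.55

Payment period 1: $2,647.77 − $529.55 → $2,118.22
Payment period 2: $2,118.22 − $529.56 → $1,588.66
Payment period 3: $1,588.66 − $529.55 → $1,059.11
Payment period 4: $1,059.11 − $529.56 → $529.55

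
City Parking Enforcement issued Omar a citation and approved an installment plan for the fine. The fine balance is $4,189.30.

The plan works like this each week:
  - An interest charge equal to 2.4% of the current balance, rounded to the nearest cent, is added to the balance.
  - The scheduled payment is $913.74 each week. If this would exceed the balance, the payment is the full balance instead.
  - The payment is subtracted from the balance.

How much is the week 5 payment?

$837.15

Week 1: $4,189.30 +$100.54 interest = $4,289.84; pay $913.74 → $3,376.10
Week 2: $3,376.10 +$81.03 interest = $3,457.13; pay $913.74 → $2,543.39
Week 3: $2,543.39 +$61.04 interest = $2,604.43; pay $913.74 → $1,690.69
Week 4: $1,690.69 +$40.58 interest = $1,731.27; pay $913.74 → $817.53
Week 5: $817.53 +$19.62 interest = $837.15; pay $837.15 → $0.00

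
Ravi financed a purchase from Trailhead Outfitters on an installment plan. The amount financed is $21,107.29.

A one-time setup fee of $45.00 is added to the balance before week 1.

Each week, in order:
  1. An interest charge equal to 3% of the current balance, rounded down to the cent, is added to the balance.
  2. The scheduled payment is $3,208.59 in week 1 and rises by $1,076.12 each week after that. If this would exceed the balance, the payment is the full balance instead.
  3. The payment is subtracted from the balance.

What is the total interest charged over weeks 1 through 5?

$2,049.38

Week 1: $21,152.29 +$634.56 interest = $21,786.85; pay $3,208.59 → $18,578.26
Week 2: $18,578.26 +$557.34 interest = $19,135.60; pay $4,284.71 → $14,850.89
Week 3: $14,850.89 +$445.52 interest = $15,296.41; pay $5,360.83 → $9,935.58
Week 4: $9,935.58 +$298.06 interest = $10,233.64; pay $6,436.95 → $3,796.69
Week 5: $3,796.69 +$113.90 interest = $3,910.59; pay $3,910.59 → $0.00
Total interest: $634.56 + $557.34 + $445.52 + $298.06 + $113.90 = $2,049.38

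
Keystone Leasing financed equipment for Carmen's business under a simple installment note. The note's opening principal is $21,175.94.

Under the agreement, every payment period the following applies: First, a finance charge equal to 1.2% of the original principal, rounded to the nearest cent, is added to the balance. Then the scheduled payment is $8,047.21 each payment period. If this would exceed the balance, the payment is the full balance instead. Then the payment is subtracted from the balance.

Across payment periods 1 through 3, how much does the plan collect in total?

$21,938.27

Payment period 1: $21,175.94 +$254.11 interest = $21,430.05; pay $8,047.21 → $13,382.84
Payment period 2: $13,382.84 +$254.11 interest = $13,636.95; pay $8,047.21 → $5,589.74
Payment period 3: $5,589.74 +$254.11 interest = $5,843.85; pay $5,843.85 → $0.00
Total paid: $21,938.27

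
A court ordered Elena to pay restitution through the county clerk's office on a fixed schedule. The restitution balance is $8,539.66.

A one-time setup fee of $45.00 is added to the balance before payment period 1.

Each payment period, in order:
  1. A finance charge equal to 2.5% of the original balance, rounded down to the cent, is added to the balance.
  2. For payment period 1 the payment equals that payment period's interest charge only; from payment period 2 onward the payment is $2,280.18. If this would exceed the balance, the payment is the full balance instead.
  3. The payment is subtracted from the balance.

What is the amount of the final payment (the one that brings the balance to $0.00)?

$531.39

# | Opening | Interest | Payment | End bal
1 | $8,584.66 | $213.49 | $213.49 | $8,584.66
2 | $8,584.66 | $213.49 | $2,280.18 | $6,517.97
3 | $6,517.97 | $213.49 | $2,280.18 | $4,451.28
4 | $4,451.28 | $213.49 | $2,280.18 | $2,384.59
5 | $2,384.59 | $213.49 | $2,280.18 | $317.90
6 | $317.90 | $213.49 | $531.39 | $0.00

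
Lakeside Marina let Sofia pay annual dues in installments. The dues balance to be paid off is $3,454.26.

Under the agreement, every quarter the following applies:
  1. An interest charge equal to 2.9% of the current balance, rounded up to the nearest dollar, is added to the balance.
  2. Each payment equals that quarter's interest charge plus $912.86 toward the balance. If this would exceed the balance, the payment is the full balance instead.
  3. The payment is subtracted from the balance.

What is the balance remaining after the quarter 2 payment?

$1,628.54

# | Opening | Interest | Payment | End bal
1 | $3,454.26 | $101.00 | $1,013.86 | $2,541.40
2 | $2,541.40 | $74.00 | $986.86 | $1,628.54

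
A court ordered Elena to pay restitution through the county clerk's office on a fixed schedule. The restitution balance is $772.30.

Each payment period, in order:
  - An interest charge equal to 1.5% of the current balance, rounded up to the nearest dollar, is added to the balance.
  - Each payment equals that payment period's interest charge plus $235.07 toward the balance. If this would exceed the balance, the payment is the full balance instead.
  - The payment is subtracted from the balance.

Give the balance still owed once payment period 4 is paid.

$0.00

# | Opening | Interest | Payment | End bal
1 | $772.30 | $12.00 | $247.07 | $537.23
2 | $537.23 | $9.00 | $244.07 | $302.16
3 | $302.16 | $5.00 | $240.07 | $67.09
4 | $67.09 | $2.00 | $69.09 | $0.00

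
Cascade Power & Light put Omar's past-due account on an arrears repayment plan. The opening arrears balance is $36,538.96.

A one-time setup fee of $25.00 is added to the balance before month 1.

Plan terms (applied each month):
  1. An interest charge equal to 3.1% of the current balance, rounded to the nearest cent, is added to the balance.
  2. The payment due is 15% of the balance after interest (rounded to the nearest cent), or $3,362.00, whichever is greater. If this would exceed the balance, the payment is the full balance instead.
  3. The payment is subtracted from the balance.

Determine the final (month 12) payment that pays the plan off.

$891.36

Month 1: $36,563.96 +$1,133.48 interest = $37,697.44; pay $5,654.62 → $32,042.82
Month 2: $32,042.82 +$993.33 interest = $33,036.15; pay $4,955.42 → $28,080.73
Month 3: $28,080.73 +$870.50 interest = $28,951.23; pay $4,342.68 → $24,608.55
Month 4: $24,608.55 +$762.87 interest = $25,371.42; pay $3,805.71 → $21,565.71
Month 5: $21,565.71 +$668.54 interest = $22,234.25; pay $3,362.00 → $18,872.25
Month 6: $18,872.25 +$585.04 interest = $19,457.29; pay $3,362.00 → $16,095.29
Month 7: $16,095.29 +$498.95 interest = $16,594.24; pay $3,362.00 → $13,232.24
Month 8: $13,232.24 +$410.20 interest = $13,642.44; pay $3,362.00 → $10,280.44
Month 9: $10,280.44 +$318.69 interest = $10,599.13; pay $3,362.00 → $7,237.13
Month 10: $7,237.13 +$224.35 interest = $7,461.48; pay $3,362.00 → $4,099.48
Month 11: $4,099.48 +$127.08 interest = $4,226.56; pay $3,362.00 → $864.56
Month 12: $864.56 +$26.80 interest = $891.36; pay $891.36 → $0.00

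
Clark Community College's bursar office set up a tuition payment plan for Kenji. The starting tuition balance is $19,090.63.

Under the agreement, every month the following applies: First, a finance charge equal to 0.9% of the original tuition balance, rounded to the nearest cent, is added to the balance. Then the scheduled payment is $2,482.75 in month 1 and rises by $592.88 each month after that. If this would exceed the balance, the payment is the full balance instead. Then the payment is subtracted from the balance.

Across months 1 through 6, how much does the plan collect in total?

$20,121.55

Month 1: opening $19,090.63; interest $171.82 → $19,262.45; payment $2,482.75; balance $16,779.70
Month 2: opening $16,779.70; interest $171.82 → $16,951.52; payment $3,075.63; balance $13,875.89
Month 3: opening $13,875.89; interest $171.82 → $14,047.71; payment $3,668.51; balance $10,379.20
Month 4: opening $10,379.20; interest $171.82 → $10,551.02; payment $4,261.39; balance $6,289.63
Month 5: opening $6,289.63; interest $171.82 → $6,461.45; payment $4,854.27; balance $1,607.18
Month 6: opening $1,607.18; interest $171.82 → $1,779.00; payment $1,779.00; balance $0.00
Total paid: $20,121.55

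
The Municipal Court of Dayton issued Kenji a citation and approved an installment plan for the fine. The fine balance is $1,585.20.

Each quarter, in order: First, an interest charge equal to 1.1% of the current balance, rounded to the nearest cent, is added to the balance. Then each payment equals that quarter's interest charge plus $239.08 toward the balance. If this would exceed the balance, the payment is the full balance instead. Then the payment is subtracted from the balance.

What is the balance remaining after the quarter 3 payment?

Quarter 1: $1,585.20 +$17.44 interest = $1,602.64; pay $256.52 → $1,346.12
Quarter 2: $1,346.12 +$14.81 interest = $1,360.93; pay $253.89 → $1,107.04
Quarter 3: $1,107.04 +$12.18 interest = $1,119.22; pay $251.26 → $867.96

$867.96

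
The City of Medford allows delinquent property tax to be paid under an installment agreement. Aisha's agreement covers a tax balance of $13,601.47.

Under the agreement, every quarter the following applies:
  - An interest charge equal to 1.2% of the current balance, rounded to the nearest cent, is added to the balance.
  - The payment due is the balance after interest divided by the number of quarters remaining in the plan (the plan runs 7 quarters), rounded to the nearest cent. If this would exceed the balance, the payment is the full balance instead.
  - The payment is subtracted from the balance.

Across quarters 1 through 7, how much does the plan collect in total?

Quarter 1: $13,601.47 +$163.22 interest = $13,764.69; pay $1,966.38 → $11,798.31
Quarter 2: $11,798.31 +$141.58 interest = $11,939.89; pay $1,989.98 → $9,949.91
Quarter 3: $9,949.91 +$119.40 interest = $10,069.31; pay $2,013.86 → $8,055.45
Quarter 4: $8,055.45 +$96.67 interest = $8,152.12; pay $2,038.03 → $6,114.09
Quarter 5: $6,114.09 +$73.37 interest = $6,187.46; pay $2,062.49 → $4,124.97
Quarter 6: $4,124.97 +$49.50 interest = $4,174.47; pay $2,087.24 → $2,087.23
Quarter 7: $2,087.23 +$25.05 interest = $2,112.28; pay $2,112.28 → $0.00
Total paid: $14,270.26

$14,270.26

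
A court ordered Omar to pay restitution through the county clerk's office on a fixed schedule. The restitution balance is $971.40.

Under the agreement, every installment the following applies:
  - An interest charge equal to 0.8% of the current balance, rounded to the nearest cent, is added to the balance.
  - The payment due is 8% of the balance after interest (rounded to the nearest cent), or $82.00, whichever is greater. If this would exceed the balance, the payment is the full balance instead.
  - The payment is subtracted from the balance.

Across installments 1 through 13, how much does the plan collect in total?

Installment 1: opening $971.40; interest $7.77 → $979.17; payment $82.00; balance $897.17
Installment 2: opening $897.17; interest $7.18 → $904.35; payment $82.00; balance $822.35
Installment 3: opening $822.35; interest $6.58 → $828.93; payment $82.00; balance $746.93
Installment 4: opening $746.93; interest $5.98 → $752.91; payment $82.00; balance $670.91
Installment 5: opening $670.91; interest $5.37 → $676.28; payment $82.00; balance $594.28
Installment 6: opening $594.28; interest $4.75 → $599.03; payment $82.00; balance $517.03
Installment 7: opening $517.03; interest $4.14 → $521.17; payment $82.00; balance $439.17
Installment 8: opening $439.17; interest $3.51 → $442.68; payment $82.00; balance $360.68
Installment 9: opening $360.68; interest $2.89 → $363.57; payment $82.00; balance $281.57
Installment 10: opening $281.57; interest $2.25 → $283.82; payment $82.00; balance $201.82
Installment 11: opening $201.82; interest $1.61 → $203.43; payment $82.00; balance $121.43
Installment 12: opening $121.43; interest $0.97 → $122.40; payment $82.00; balance $40.40
Installment 13: opening $40.40; interest $0.32 → $40.72; payment $40.72; balance $0.00
Total paid: $1,024.72

$1,024.72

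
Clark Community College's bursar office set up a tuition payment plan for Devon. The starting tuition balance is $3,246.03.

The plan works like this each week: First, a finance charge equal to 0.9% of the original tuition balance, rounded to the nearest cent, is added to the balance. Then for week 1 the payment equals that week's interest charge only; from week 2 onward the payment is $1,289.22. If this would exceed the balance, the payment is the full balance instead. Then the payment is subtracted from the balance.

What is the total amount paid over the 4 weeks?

Week 1: opening $3,246.03; interest $29.21 → $3,275.24; payment $29.21; balance $3,246.03
Week 2: opening $3,246.03; interest $29.21 → $3,275.24; payment $1,289.22; balance $1,986.02
Week 3: opening $1,986.02; interest $29.21 → $2,015.23; payment $1,289.22; balance $726.01
Week 4: opening $726.01; interest $29.21 → $755.22; payment $755.22; balance $0.00
Total paid: $3,362.87

$3,362.87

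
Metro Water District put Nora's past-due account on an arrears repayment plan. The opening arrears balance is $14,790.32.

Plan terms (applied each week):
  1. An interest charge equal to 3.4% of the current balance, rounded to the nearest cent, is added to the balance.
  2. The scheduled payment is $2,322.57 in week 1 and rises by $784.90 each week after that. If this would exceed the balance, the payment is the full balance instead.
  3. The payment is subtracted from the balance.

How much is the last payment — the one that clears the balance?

$2,393.46

Week 1: $14,790.32 +$502.87 interest = $15,293.19; pay $2,322.57 → $12,970.62
Week 2: $12,970.62 +$441.00 interest = $13,411.62; pay $3,107.47 → $10,304.15
Week 3: $10,304.15 +$350.34 interest = $10,654.49; pay $3,892.37 → $6,762.12
Week 4: $6,762.12 +$229.91 interest = $6,992.03; pay $4,677.27 → $2,314.76
Week 5: $2,314.76 +$78.70 interest = $2,393.46; pay $2,393.46 → $0.00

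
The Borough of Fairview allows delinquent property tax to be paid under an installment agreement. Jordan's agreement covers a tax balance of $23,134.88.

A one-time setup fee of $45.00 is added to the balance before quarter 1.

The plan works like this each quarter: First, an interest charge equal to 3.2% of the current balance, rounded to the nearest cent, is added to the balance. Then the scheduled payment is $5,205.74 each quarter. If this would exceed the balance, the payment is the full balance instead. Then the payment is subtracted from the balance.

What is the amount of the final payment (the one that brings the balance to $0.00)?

$4,590.78

Quarter 1: $23,179.88 +$741.76 interest = $23,921.64; pay $5,205.74 → $18,715.90
Quarter 2: $18,715.90 +$598.91 interest = $19,314.81; pay $5,205.74 → $14,109.07
Quarter 3: $14,109.07 +$451.49 interest = $14,560.56; pay $5,205.74 → $9,354.82
Quarter 4: $9,354.82 +$299.35 interest = $9,654.17; pay $5,205.74 → $4,448.43
Quarter 5: $4,448.43 +$142.35 interest = $4,590.78; pay $4,590.78 → $0.00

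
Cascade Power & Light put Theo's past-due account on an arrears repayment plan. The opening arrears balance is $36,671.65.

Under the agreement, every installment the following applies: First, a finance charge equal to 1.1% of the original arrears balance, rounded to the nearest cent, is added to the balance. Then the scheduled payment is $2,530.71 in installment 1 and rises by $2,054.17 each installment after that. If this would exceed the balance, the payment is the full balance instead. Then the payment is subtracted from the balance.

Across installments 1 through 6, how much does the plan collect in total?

Installment 1: $36,671.65 +$403.39 interest = $37,075.04; pay $2,530.71 → $34,544.33
Installment 2: $34,544.33 +$403.39 interest = $34,947.72; pay $4,584.88 → $30,362.84
Installment 3: $30,362.84 +$403.39 interest = $30,766.23; pay $6,639.05 → $24,127.18
Installment 4: $24,127.18 +$403.39 interest = $24,530.57; pay $8,693.22 → $15,837.35
Installment 5: $15,837.35 +$403.39 interest = $16,240.74; pay $10,747.39 → $5,493.35
Installment 6: $5,493.35 +$403.39 interest = $5,896.74; pay $5,896.74 → $0.00
Total paid: $39,091.99

$39,091.99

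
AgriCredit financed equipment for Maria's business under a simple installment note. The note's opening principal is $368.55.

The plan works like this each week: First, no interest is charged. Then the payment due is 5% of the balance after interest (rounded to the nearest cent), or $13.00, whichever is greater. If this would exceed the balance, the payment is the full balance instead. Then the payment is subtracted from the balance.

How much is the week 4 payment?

$15.80

Week 1: opening $368.55; payment $18.43; balance $350.12
Week 2: opening $350.12; payment $17.51; balance $332.61
Week 3: opening $332.61; payment $16.63; balance $315.98
Week 4: opening $315.98; payment $15.80; balance $300.18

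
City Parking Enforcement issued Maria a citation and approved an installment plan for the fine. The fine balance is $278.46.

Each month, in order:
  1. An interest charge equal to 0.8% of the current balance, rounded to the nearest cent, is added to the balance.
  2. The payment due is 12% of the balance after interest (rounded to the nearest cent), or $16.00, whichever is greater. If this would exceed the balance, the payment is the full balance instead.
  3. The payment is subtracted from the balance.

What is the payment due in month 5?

# | Opening | Interest | Payment | End bal
1 | $278.46 | $2.23 | $33.68 | $247.01
2 | $247.01 | $1.98 | $29.88 | $219.11
3 | $219.11 | $1.75 | $26.50 | $194.36
4 | $194.36 | $1.55 | $23.51 | $172.40
5 | $172.40 | $1.38 | $20.85 | $152.93

$20.85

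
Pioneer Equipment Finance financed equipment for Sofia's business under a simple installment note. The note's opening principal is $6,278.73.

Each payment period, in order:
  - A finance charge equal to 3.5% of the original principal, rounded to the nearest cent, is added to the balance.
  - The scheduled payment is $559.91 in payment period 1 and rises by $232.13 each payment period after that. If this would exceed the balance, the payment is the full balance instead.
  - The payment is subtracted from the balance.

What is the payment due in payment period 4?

$1,256.30

Payment period 1: $6,278.73 +$219.76 interest = $6,498.49; pay $559.91 → $5,938.58
Payment period 2: $5,938.58 +$219.76 interest = $6,158.34; pay $792.04 → $5,366.30
Payment period 3: $5,366.30 +$219.76 interest = $5,586.06; pay $1,024.17 → $4,561.89
Payment period 4: $4,561.89 +$219.76 interest = $4,781.65; pay $1,256.30 → $3,525.35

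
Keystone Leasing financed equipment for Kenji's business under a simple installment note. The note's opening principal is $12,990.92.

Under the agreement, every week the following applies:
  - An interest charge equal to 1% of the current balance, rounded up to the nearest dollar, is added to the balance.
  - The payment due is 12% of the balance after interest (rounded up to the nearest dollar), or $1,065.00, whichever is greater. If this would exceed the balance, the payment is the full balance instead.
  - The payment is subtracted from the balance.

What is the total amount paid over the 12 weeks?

Week 1: opening $12,990.92; interest $130.00 → $13,120.92; payment $1,575.00; balance $11,545.92
Week 2: opening $11,545.92; interest $116.00 → $11,661.92; payment $1,400.00; balance $10,261.92
Week 3: opening $10,261.92; interest $103.00 → $10,364.92; payment $1,244.00; balance $9,120.92
Week 4: opening $9,120.92; interest $92.00 → $9,212.92; payment $1,106.00; balance $8,106.92
Week 5: opening $8,106.92; interest $82.00 → $8,188.92; payment $1,065.00; balance $7,123.92
Week 6: opening $7,123.92; interest $72.00 → $7,195.92; payment $1,065.00; balance $6,130.92
Week 7: opening $6,130.92; interest $62.00 → $6,192.92; payment $1,065.00; balance $5,127.92
Week 8: opening $5,127.92; interest $52.00 → $5,179.92; payment $1,065.00; balance $4,114.92
Week 9: opening $4,114.92; interest $42.00 → $4,156.92; payment $1,065.00; balance $3,091.92
Week 10: opening $3,091.92; interest $31.00 → $3,122.92; payment $1,065.00; balance $2,057.92
Week 11: opening $2,057.92; interest $21.00 → $2,078.92; payment $1,065.00; balance $1,013.92
Week 12: opening $1,013.92; interest $11.00 → $1,024.92; payment $1,024.92; balance $0.00
Total paid: $13,804.92

$13,804.92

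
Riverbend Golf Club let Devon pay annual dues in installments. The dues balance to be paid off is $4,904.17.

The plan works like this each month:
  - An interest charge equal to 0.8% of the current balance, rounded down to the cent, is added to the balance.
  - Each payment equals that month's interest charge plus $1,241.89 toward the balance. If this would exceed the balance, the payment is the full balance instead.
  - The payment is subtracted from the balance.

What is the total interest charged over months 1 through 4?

Month 1: $4,904.17 +$39.23 interest = $4,943.40; pay $1,281.12 → $3,662.28
Month 2: $3,662.28 +$29.29 interest = $3,691.57; pay $1,271.18 → $2,420.39
Month 3: $2,420.39 +$19.36 interest = $2,439.75; pay $1,261.25 → $1,178.50
Month 4: $1,178.50 +$9.42 interest = $1,187.92; pay $1,187.92 → $0.00
Total interest: $39.23 + $29.29 + $19.36 + $9.42 = $97.30

$97.30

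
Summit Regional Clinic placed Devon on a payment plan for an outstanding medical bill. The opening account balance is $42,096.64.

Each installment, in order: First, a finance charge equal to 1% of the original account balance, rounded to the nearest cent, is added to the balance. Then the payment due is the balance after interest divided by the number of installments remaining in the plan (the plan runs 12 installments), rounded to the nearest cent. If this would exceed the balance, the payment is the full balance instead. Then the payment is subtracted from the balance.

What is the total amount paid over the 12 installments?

Installment 1: opening $42,096.64; interest $420.97 → $42,517.61; payment $3,543.13; balance $38,974.48
Installment 2: opening $38,974.48; interest $420.97 → $39,395.45; payment $3,581.40; balance $35,814.05
Installment 3: opening $35,814.05; interest $420.97 → $36,235.02; payment $3,623.50; balance $32,611.52
Installment 4: opening $32,611.52; interest $420.97 → $33,032.49; payment $3,670.28; balance $29,362.21
Installment 5: opening $29,362.21; interest $420.97 → $29,783.18; payment $3,722.90; balance $26,060.28
Installment 6: opening $26,060.28; interest $420.97 → $26,481.25; payment $3,783.04; balance $22,698.21
Installment 7: opening $22,698.21; interest $420.97 → $23,119.18; payment $3,853.20; balance $19,265.98
Installment 8: opening $19,265.98; interest $420.97 → $19,686.95; payment $3,937.39; balance $15,749.56
Installment 9: opening $15,749.56; interest $420.97 → $16,170.53; payment $4,042.63; balance $12,127.90
Installment 10: opening $12,127.90; interest $420.97 → $12,548.87; payment $4,182.96; balance $8,365.91
Installment 11: opening $8,365.91; interest $420.97 → $8,786.88; payment $4,393.44; balance $4,393.44
Installment 12: opening $4,393.44; interest $420.97 → $4,814.41; payment $4,814.41; balance $0.00
Total paid: $47,148.28

$47,148.28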